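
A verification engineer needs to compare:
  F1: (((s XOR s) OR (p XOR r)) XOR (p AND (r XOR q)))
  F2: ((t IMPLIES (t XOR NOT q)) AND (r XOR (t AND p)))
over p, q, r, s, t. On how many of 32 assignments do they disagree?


F1 = (((s XOR s) OR (p XOR r)) XOR (p AND (r XOR q)))
F2 = ((t IMPLIES (t XOR NOT q)) AND (r XOR (t AND p)))
Evaluate both on each of 32 rows (bits = p,q,r,s,t):
  row 0 [00000]: F1=0 F2=0 -> 0
  row 1 [00001]: F1=0 F2=0 -> 0
  row 2 [00010]: F1=0 F2=0 -> 0
  row 3 [00011]: F1=0 F2=0 -> 0
  row 4 [00100]: F1=1 F2=1 -> 0
  row 5 [00101]: F1=1 F2=0 (differ) -> 1
  row 6 [00110]: F1=1 F2=1 -> 0
  row 7 [00111]: F1=1 F2=0 (differ) -> 1
  row 8 [01000]: F1=0 F2=0 -> 0
  row 9 [01001]: F1=0 F2=0 -> 0
  row 10 [01010]: F1=0 F2=0 -> 0
  row 11 [01011]: F1=0 F2=0 -> 0
  row 12 [01100]: F1=1 F2=1 -> 0
  row 13 [01101]: F1=1 F2=1 -> 0
  row 14 [01110]: F1=1 F2=1 -> 0
  row 15 [01111]: F1=1 F2=1 -> 0
  row 16 [10000]: F1=1 F2=0 (differ) -> 1
  row 17 [10001]: F1=1 F2=0 (differ) -> 1
  row 18 [10010]: F1=1 F2=0 (differ) -> 1
  row 19 [10011]: F1=1 F2=0 (differ) -> 1
  row 20 [10100]: F1=1 F2=1 -> 0
  row 21 [10101]: F1=1 F2=0 (differ) -> 1
  row 22 [10110]: F1=1 F2=1 -> 0
  row 23 [10111]: F1=1 F2=0 (differ) -> 1
  row 24 [11000]: F1=0 F2=0 -> 0
  row 25 [11001]: F1=0 F2=1 (differ) -> 1
  row 26 [11010]: F1=0 F2=0 -> 0
  row 27 [11011]: F1=0 F2=1 (differ) -> 1
  row 28 [11100]: F1=0 F2=1 (differ) -> 1
  row 29 [11101]: F1=0 F2=0 -> 0
  row 30 [11110]: F1=0 F2=1 (differ) -> 1
  row 31 [11111]: F1=0 F2=0 -> 0
Full result column, 8 rows per line (p,q fixed per line; r,s,t runs 000..111 left to right):
  rows 0-7 [p,q=00]: 00000101  (ones: 2)
  rows 8-15 [p,q=01]: 00000000  (ones: 0)
  rows 16-23 [p,q=10]: 11110101  (ones: 6)
  rows 24-31 [p,q=11]: 01011010  (ones: 4)
Disagreements = 2+0+6+4 = 12

12


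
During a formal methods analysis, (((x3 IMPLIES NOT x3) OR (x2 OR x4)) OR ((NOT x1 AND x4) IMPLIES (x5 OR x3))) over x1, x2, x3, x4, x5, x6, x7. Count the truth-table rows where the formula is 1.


Formula: (((x3 IMPLIES NOT x3) OR (x2 OR x4)) OR ((NOT x1 AND x4) IMPLIES (x5 OR x3))) over 7 vars (128 rows)
Evaluate each row (x1, x2, x3, x4, x5, x6, x7 as bits, MSB first):
  row 0 [0000000]: (((0 IMPLIES NOT 0) OR (0 OR 0)) OR ((NOT 0 AND 0) IMPLIES (0 OR 0))) -> 1
  row 1 [0000001]: (((0 IMPLIES NOT 0) OR (0 OR 0)) OR ((NOT 0 AND 0) IMPLIES (0 OR 0))) -> 1
  row 2 [0000010]: (((0 IMPLIES NOT 0) OR (0 OR 0)) OR ((NOT 0 AND 0) IMPLIES (0 OR 0))) -> 1
  row 3 [0000011]: (((0 IMPLIES NOT 0) OR (0 OR 0)) OR ((NOT 0 AND 0) IMPLIES (0 OR 0))) -> 1
  row 4 [0000100]: (((0 IMPLIES NOT 0) OR (0 OR 0)) OR ((NOT 0 AND 0) IMPLIES (1 OR 0))) -> 1
  (every remaining row is evaluated the same way; all 128 results are listed next)
Full result column, 8 rows per line (x1,x2,x3,x4 fixed per line; x5,x6,x7 runs 000..111 left to right):
  rows 0-7 [x1,x2,x3,x4=0000]: 11111111  (ones: 8)
  rows 8-15 [x1,x2,x3,x4=0001]: 11111111  (ones: 8)
  rows 16-23 [x1,x2,x3,x4=0010]: 11111111  (ones: 8)
  rows 24-31 [x1,x2,x3,x4=0011]: 11111111  (ones: 8)
  rows 32-39 [x1,x2,x3,x4=0100]: 11111111  (ones: 8)
  rows 40-47 [x1,x2,x3,x4=0101]: 11111111  (ones: 8)
  rows 48-55 [x1,x2,x3,x4=0110]: 11111111  (ones: 8)
  rows 56-63 [x1,x2,x3,x4=0111]: 11111111  (ones: 8)
  rows 64-71 [x1,x2,x3,x4=1000]: 11111111  (ones: 8)
  rows 72-79 [x1,x2,x3,x4=1001]: 11111111  (ones: 8)
  rows 80-87 [x1,x2,x3,x4=1010]: 11111111  (ones: 8)
  rows 88-95 [x1,x2,x3,x4=1011]: 11111111  (ones: 8)
  rows 96-103 [x1,x2,x3,x4=1100]: 11111111  (ones: 8)
  rows 104-111 [x1,x2,x3,x4=1101]: 11111111  (ones: 8)
  rows 112-119 [x1,x2,x3,x4=1110]: 11111111  (ones: 8)
  rows 120-127 [x1,x2,x3,x4=1111]: 11111111  (ones: 8)
Count of 1-rows = 8+8+8+8+8+8+8+8+8+8+8+8+8+8+8+8 = 128

128


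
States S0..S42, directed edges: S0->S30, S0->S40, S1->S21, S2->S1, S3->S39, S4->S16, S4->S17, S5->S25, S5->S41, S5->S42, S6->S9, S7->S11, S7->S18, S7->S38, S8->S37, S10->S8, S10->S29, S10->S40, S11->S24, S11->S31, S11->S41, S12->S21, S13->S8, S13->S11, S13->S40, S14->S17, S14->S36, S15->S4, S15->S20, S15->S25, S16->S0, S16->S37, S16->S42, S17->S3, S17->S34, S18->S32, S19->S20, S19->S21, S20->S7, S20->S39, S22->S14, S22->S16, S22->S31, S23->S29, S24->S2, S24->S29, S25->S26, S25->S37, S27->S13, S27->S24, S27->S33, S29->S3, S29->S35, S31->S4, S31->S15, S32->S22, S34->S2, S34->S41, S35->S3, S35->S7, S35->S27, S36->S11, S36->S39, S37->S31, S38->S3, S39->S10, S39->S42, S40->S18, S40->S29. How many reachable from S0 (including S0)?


BFS from S0:
  layer 0: {S0}
  layer 1: {S30, S40}
  layer 2: {S18, S29}
  layer 3: {S3, S32, S35}
  layer 4: {S7, S22, S27, S39}
  layer 5: {S10, S11, S13, S14, S16, S24, S31, S33, S38, S42}
  layer 6: {S2, S4, S8, S15, S17, S36, S37, S41}
  layer 7: {S1, S20, S25, S34}
  layer 8: {S21, S26}
Reachable set: {S0, S1, S2, S3, S4, S7, S8, S10, S11, S13, S14, S15, S16, S17, S18, S20, S21, S22, S24, S25, S26, S27, S29, S30, S31, S32, S33, S34, S35, S36, S37, S38, S39, S40, S41, S42}
Count = 36

36


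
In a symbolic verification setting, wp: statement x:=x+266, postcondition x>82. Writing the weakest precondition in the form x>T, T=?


Formula: wp(x:=E, P) = P[E/x] (substitute E for x in postcondition)
Step 1: Postcondition: x>82
Step 2: Substitute x+266 for x: x+266>82
Step 3: Solve for x: x > 82-266 = -184

-184


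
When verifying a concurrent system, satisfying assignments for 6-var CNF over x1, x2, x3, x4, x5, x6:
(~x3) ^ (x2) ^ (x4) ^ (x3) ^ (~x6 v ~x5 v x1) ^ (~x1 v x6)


CNF with 6 clauses over 6 vars (64 assignments).
An assignment satisfies CNF iff every clause has >=1 true literal.
Check each row (bits = x1,x2,x3,x4,x5,x6; clause T/F shown):
  row 0 [000000]: clauses=TFFFTT -> 0
  row 1 [000001]: clauses=TFFFTT -> 0
  row 2 [000010]: clauses=TFFFTT -> 0
  row 3 [000011]: clauses=TFFFFT -> 0
  row 4 [000100]: clauses=TFTFTT -> 0
  (every remaining row is evaluated the same way; all 64 results are listed next)
Full result column, 8 rows per line (x1,x2,x3 fixed per line; x4,x5,x6 runs 000..111 left to right):
  rows 0-7 [x1,x2,x3=000]: 00000000  (ones: 0)
  rows 8-15 [x1,x2,x3=001]: 00000000  (ones: 0)
  rows 16-23 [x1,x2,x3=010]: 00000000  (ones: 0)
  rows 24-31 [x1,x2,x3=011]: 00000000  (ones: 0)
  rows 32-39 [x1,x2,x3=100]: 00000000  (ones: 0)
  rows 40-47 [x1,x2,x3=101]: 00000000  (ones: 0)
  rows 48-55 [x1,x2,x3=110]: 00000000  (ones: 0)
  rows 56-63 [x1,x2,x3=111]: 00000000  (ones: 0)
Satisfying assignments = 0+0+0+0+0+0+0+0 = 0

0


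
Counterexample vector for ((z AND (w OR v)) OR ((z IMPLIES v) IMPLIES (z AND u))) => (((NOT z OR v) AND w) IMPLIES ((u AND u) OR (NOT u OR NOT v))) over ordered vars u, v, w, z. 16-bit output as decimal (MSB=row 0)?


F1 = ((z AND (w OR v)) OR ((z IMPLIES v) IMPLIES (z AND u)))
F2 = (((NOT z OR v) AND w) IMPLIES ((u AND u) OR (NOT u OR NOT v)))
Counterexample to F1=>F2 is where F1=1 and F2=0.
Evaluate each row (bits = u,v,w,z, MSB first):
  row 0 [0000]: F1=0 F2=1 -> F1&~F2 -> 0
  row 1 [0001]: F1=1 F2=1 -> F1&~F2 -> 0
  row 2 [0010]: F1=0 F2=1 -> F1&~F2 -> 0
  row 3 [0011]: F1=1 F2=1 -> F1&~F2 -> 0
  row 4 [0100]: F1=0 F2=1 -> F1&~F2 -> 0
  row 5 [0101]: F1=1 F2=1 -> F1&~F2 -> 0
  row 6 [0110]: F1=0 F2=1 -> F1&~F2 -> 0
  row 7 [0111]: F1=1 F2=1 -> F1&~F2 -> 0
  row 8 [1000]: F1=0 F2=1 -> F1&~F2 -> 0
  row 9 [1001]: F1=1 F2=1 -> F1&~F2 -> 0
  row 10 [1010]: F1=0 F2=1 -> F1&~F2 -> 0
  row 11 [1011]: F1=1 F2=1 -> F1&~F2 -> 0
  row 12 [1100]: F1=0 F2=1 -> F1&~F2 -> 0
  row 13 [1101]: F1=1 F2=1 -> F1&~F2 -> 0
  row 14 [1110]: F1=0 F2=1 -> F1&~F2 -> 0
  row 15 [1111]: F1=1 F2=1 -> F1&~F2 -> 0
Full result column, 4 rows per line (u,v fixed per line; w,z runs 00..11 left to right):
  rows 0-3 [u,v=00]: 0000  = hex 0
  rows 4-7 [u,v=01]: 0000  = hex 0
  rows 8-11 [u,v=10]: 0000  = hex 0
  rows 12-15 [u,v=11]: 0000  = hex 0
Counterexample vector (row 0 .. row 15) = 0000000000000000
Output column grouped in 4s = 0000 0000 0000 0000 = 0x0000
Convert to decimal digit by digit (value = value*16 + digit):
  0 -> 0
  0*16 + 0 = 0
  0*16 + 0 = 0
  0*16 + 0 = 0
Decimal = 0

0


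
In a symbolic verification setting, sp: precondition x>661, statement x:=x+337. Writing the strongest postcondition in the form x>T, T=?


Formula: sp(P, x:=E) = exists old_x. (x = E[old_x/x]) AND P[old_x/x] (old_x is the value of x before the assignment; eliminate old_x by solving x = E[old_x/x] for old_x)
Step 1: Precondition P: x>661, i.e. old_x > 661
Step 2: Assignment gives x = old_x + 337, so old_x = x - 337
Step 3: Substitute into P: x - 337 > 661
Step 4: Simplify: x > 661+337 = 998

998


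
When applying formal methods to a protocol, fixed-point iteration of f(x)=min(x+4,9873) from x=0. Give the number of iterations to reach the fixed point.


Step 1: x=0, cap=9873, increment=4
Step 2: x grows by 4 each step until capped at 9873; fixed point is x=9873
Step 3: iterations = ceil(9873/4) = 2469

2469


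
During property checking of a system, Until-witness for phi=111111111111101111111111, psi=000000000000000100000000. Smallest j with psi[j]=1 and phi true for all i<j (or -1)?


(phi U psi) at 0: need smallest j with psi[j]=1 and phi[i]=1 for all i in [0,j).
Scan from step 0:
  step 0: phi=1, psi=0 -> continue
  step 1: phi=1, psi=0 -> continue
  step 2: phi=1, psi=0 -> continue
  step 3: phi=1, psi=0 -> continue
  step 13: phi=0 -> phi-prefix broken from here
  step 15: psi=1 but phi already failed -> not a witness
  end of trace: no witness -> -1
Witness step = -1

-1


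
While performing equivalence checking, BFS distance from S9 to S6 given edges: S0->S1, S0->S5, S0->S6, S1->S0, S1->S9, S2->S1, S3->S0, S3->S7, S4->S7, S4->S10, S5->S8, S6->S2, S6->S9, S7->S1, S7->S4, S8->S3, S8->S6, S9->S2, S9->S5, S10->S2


BFS layer-by-layer from S9:
  dist 0: {S9}
  dist 1: {S2, S5}
  dist 2: {S1, S8}
  dist 3: {S0, S3, S6}
  -> S6 reached at distance 3
Shortest path length = 3

3


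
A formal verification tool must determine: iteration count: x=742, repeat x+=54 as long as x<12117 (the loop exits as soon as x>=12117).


Step 1: x goes from 742 toward 12117 by 54; the body runs while x<12117, so iterations = ceil((bound-start)/step)
Step 2: Distance=11375
Step 3: ceil(11375/54)=211

211


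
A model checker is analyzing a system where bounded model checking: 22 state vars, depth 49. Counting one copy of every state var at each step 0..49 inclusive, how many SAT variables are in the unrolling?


BMC unrolls to depth k, creating one copy of each state var for steps 0..k.
Step count = 49 + 1 = 50 (steps 0 through 49)
Vars per step = 22
Total = 22 * 50 = 1100

1100


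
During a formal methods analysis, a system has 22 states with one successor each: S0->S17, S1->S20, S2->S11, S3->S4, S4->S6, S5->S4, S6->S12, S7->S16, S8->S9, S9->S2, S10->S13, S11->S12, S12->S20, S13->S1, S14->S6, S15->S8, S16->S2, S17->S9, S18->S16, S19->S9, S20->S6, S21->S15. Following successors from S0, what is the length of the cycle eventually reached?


Trace from S0 until a state repeats:
  S0 -> S17 -> S9 -> S2 -> S11 -> S12 -> S20 -> S6 -> S12
S12 first seen at step 5, revisited at step 8.
Cycle length = 8 - 5 = 3

3


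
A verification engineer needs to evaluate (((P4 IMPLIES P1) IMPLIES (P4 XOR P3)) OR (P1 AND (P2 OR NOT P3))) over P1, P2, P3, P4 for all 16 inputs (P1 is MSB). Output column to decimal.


Formula: (((P4 IMPLIES P1) IMPLIES (P4 XOR P3)) OR (P1 AND (P2 OR NOT P3))) over P1, P2, P3, P4 (16 rows)
Evaluate each row (bits = P1,P2,P3,P4, MSB first):
  row 0 [0000]: (((0 IMPLIES 0) IMPLIES (0 XOR 0)) OR (0 AND (0 OR NOT 0))) -> 0
  row 1 [0001]: (((1 IMPLIES 0) IMPLIES (1 XOR 0)) OR (0 AND (0 OR NOT 0))) -> 1
  row 2 [0010]: (((0 IMPLIES 0) IMPLIES (0 XOR 1)) OR (0 AND (0 OR NOT 1))) -> 1
  row 3 [0011]: (((1 IMPLIES 0) IMPLIES (1 XOR 1)) OR (0 AND (0 OR NOT 1))) -> 1
  row 4 [0100]: (((0 IMPLIES 0) IMPLIES (0 XOR 0)) OR (0 AND (1 OR NOT 0))) -> 0
  row 5 [0101]: (((1 IMPLIES 0) IMPLIES (1 XOR 0)) OR (0 AND (1 OR NOT 0))) -> 1
  row 6 [0110]: (((0 IMPLIES 0) IMPLIES (0 XOR 1)) OR (0 AND (1 OR NOT 1))) -> 1
  row 7 [0111]: (((1 IMPLIES 0) IMPLIES (1 XOR 1)) OR (0 AND (1 OR NOT 1))) -> 1
  row 8 [1000]: (((0 IMPLIES 1) IMPLIES (0 XOR 0)) OR (1 AND (0 OR NOT 0))) -> 1
  row 9 [1001]: (((1 IMPLIES 1) IMPLIES (1 XOR 0)) OR (1 AND (0 OR NOT 0))) -> 1
  row 10 [1010]: (((0 IMPLIES 1) IMPLIES (0 XOR 1)) OR (1 AND (0 OR NOT 1))) -> 1
  row 11 [1011]: (((1 IMPLIES 1) IMPLIES (1 XOR 1)) OR (1 AND (0 OR NOT 1))) -> 0
  row 12 [1100]: (((0 IMPLIES 1) IMPLIES (0 XOR 0)) OR (1 AND (1 OR NOT 0))) -> 1
  row 13 [1101]: (((1 IMPLIES 1) IMPLIES (1 XOR 0)) OR (1 AND (1 OR NOT 0))) -> 1
  row 14 [1110]: (((0 IMPLIES 1) IMPLIES (0 XOR 1)) OR (1 AND (1 OR NOT 1))) -> 1
  row 15 [1111]: (((1 IMPLIES 1) IMPLIES (1 XOR 1)) OR (1 AND (1 OR NOT 1))) -> 1
Full result column, 4 rows per line (P1,P2 fixed per line; P3,P4 runs 00..11 left to right):
  rows 0-3 [P1,P2=00]: 0111  = hex 7
  rows 4-7 [P1,P2=01]: 0111  = hex 7
  rows 8-11 [P1,P2=10]: 1110  = hex E
  rows 12-15 [P1,P2=11]: 1111  = hex F
Output column (row 0 .. row 15) = 0111011111101111
Output column grouped in 4s = 0111 0111 1110 1111 = 0x77EF
Convert to decimal digit by digit (value = value*16 + digit):
  7 -> 7
  7*16 + 7 = 119
  119*16 + 14 (E) = 1918
  1918*16 + 15 (F) = 30703
Decimal = 30703

30703


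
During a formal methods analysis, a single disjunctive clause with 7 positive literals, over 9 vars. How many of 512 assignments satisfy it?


Step 1: Total=2^9=512
Step 2: Unsat when all 7 false: 2^2=4
Step 3: Sat=512-4=508

508


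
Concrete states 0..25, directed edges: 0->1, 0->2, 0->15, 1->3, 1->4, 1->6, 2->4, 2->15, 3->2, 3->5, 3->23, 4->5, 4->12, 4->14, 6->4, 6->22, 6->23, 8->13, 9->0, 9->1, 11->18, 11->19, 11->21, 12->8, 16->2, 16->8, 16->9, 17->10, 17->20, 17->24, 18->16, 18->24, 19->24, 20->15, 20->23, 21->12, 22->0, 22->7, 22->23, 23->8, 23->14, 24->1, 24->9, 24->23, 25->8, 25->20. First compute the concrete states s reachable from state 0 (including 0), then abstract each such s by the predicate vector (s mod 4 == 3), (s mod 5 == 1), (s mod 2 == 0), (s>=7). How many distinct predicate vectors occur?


BFS from 0:
Concrete reachable: {0, 1, 2, 3, 4, 5, 6, 7, 8, 12, 13, 14, 15, 22, 23}
Abstract via predicates (s mod 4 == 3), (s mod 5 == 1), (s mod 2 == 0), (s>=7):
  (0,0,0,0) <- {5}
  (0,0,0,1) <- {13}
  (0,0,1,0) <- {0, 2, 4}
  (0,0,1,1) <- {8, 12, 14, 22}
  (0,1,0,0) <- {1}
  (0,1,1,0) <- {6}
  (1,0,0,0) <- {3}
  (1,0,0,1) <- {7, 15, 23}
Distinct abstract states = 8

8


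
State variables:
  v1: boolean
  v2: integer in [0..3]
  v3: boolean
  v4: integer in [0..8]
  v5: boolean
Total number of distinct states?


State space = product of domain sizes of all variables.
Domain sizes:
  v1 (boolean): 2
  v2 (integer in [0..3]): 4
  v3 (boolean): 2
  v4 (integer in [0..8]): 9
  v5 (boolean): 2
Product = 2 * 4 * 2 * 9 * 2 = 288

288


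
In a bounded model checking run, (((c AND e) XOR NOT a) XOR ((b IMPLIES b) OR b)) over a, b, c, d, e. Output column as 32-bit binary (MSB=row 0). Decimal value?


Formula: (((c AND e) XOR NOT a) XOR ((b IMPLIES b) OR b)) over a, b, c, d, e (32 rows)
Evaluate each row (bits = a,b,c,d,e, MSB first):
  row 0 [00000]: (((0 AND 0) XOR NOT 0) XOR ((0 IMPLIES 0) OR 0)) -> 0
  row 1 [00001]: (((0 AND 1) XOR NOT 0) XOR ((0 IMPLIES 0) OR 0)) -> 0
  row 2 [00010]: (((0 AND 0) XOR NOT 0) XOR ((0 IMPLIES 0) OR 0)) -> 0
  row 3 [00011]: (((0 AND 1) XOR NOT 0) XOR ((0 IMPLIES 0) OR 0)) -> 0
  row 4 [00100]: (((1 AND 0) XOR NOT 0) XOR ((0 IMPLIES 0) OR 0)) -> 0
  row 5 [00101]: (((1 AND 1) XOR NOT 0) XOR ((0 IMPLIES 0) OR 0)) -> 1
  row 6 [00110]: (((1 AND 0) XOR NOT 0) XOR ((0 IMPLIES 0) OR 0)) -> 0
  row 7 [00111]: (((1 AND 1) XOR NOT 0) XOR ((0 IMPLIES 0) OR 0)) -> 1
  row 8 [01000]: (((0 AND 0) XOR NOT 0) XOR ((1 IMPLIES 1) OR 1)) -> 0
  row 9 [01001]: (((0 AND 1) XOR NOT 0) XOR ((1 IMPLIES 1) OR 1)) -> 0
  row 10 [01010]: (((0 AND 0) XOR NOT 0) XOR ((1 IMPLIES 1) OR 1)) -> 0
  row 11 [01011]: (((0 AND 1) XOR NOT 0) XOR ((1 IMPLIES 1) OR 1)) -> 0
  row 12 [01100]: (((1 AND 0) XOR NOT 0) XOR ((1 IMPLIES 1) OR 1)) -> 0
  row 13 [01101]: (((1 AND 1) XOR NOT 0) XOR ((1 IMPLIES 1) OR 1)) -> 1
  row 14 [01110]: (((1 AND 0) XOR NOT 0) XOR ((1 IMPLIES 1) OR 1)) -> 0
  row 15 [01111]: (((1 AND 1) XOR NOT 0) XOR ((1 IMPLIES 1) OR 1)) -> 1
  row 16 [10000]: (((0 AND 0) XOR NOT 1) XOR ((0 IMPLIES 0) OR 0)) -> 1
  row 17 [10001]: (((0 AND 1) XOR NOT 1) XOR ((0 IMPLIES 0) OR 0)) -> 1
  row 18 [10010]: (((0 AND 0) XOR NOT 1) XOR ((0 IMPLIES 0) OR 0)) -> 1
  row 19 [10011]: (((0 AND 1) XOR NOT 1) XOR ((0 IMPLIES 0) OR 0)) -> 1
  row 20 [10100]: (((1 AND 0) XOR NOT 1) XOR ((0 IMPLIES 0) OR 0)) -> 1
  row 21 [10101]: (((1 AND 1) XOR NOT 1) XOR ((0 IMPLIES 0) OR 0)) -> 0
  row 22 [10110]: (((1 AND 0) XOR NOT 1) XOR ((0 IMPLIES 0) OR 0)) -> 1
  row 23 [10111]: (((1 AND 1) XOR NOT 1) XOR ((0 IMPLIES 0) OR 0)) -> 0
  row 24 [11000]: (((0 AND 0) XOR NOT 1) XOR ((1 IMPLIES 1) OR 1)) -> 1
  row 25 [11001]: (((0 AND 1) XOR NOT 1) XOR ((1 IMPLIES 1) OR 1)) -> 1
  row 26 [11010]: (((0 AND 0) XOR NOT 1) XOR ((1 IMPLIES 1) OR 1)) -> 1
  row 27 [11011]: (((0 AND 1) XOR NOT 1) XOR ((1 IMPLIES 1) OR 1)) -> 1
  row 28 [11100]: (((1 AND 0) XOR NOT 1) XOR ((1 IMPLIES 1) OR 1)) -> 1
  row 29 [11101]: (((1 AND 1) XOR NOT 1) XOR ((1 IMPLIES 1) OR 1)) -> 0
  row 30 [11110]: (((1 AND 0) XOR NOT 1) XOR ((1 IMPLIES 1) OR 1)) -> 1
  row 31 [11111]: (((1 AND 1) XOR NOT 1) XOR ((1 IMPLIES 1) OR 1)) -> 0
Full result column, 4 rows per line (a,b,c fixed per line; d,e runs 00..11 left to right):
  rows 0-3 [a,b,c=000]: 0000  = hex 0
  rows 4-7 [a,b,c=001]: 0101  = hex 5
  rows 8-11 [a,b,c=010]: 0000  = hex 0
  rows 12-15 [a,b,c=011]: 0101  = hex 5
  rows 16-19 [a,b,c=100]: 1111  = hex F
  rows 20-23 [a,b,c=101]: 1010  = hex A
  rows 24-27 [a,b,c=110]: 1111  = hex F
  rows 28-31 [a,b,c=111]: 1010  = hex A
Output column (row 0 .. row 31) = 00000101000001011111101011111010
Output column grouped in 4s = 0000 0101 0000 0101 1111 1010 1111 1010 = 0x0505FAFA
Convert to decimal digit by digit (value = value*16 + digit):
  0 -> 0
  0*16 + 5 = 5
  5*16 + 0 = 80
  80*16 + 5 = 1285
  1285*16 + 15 (F) = 20575
  20575*16 + 10 (A) = 329210
  329210*16 + 15 (F) = 5267375
  5267375*16 + 10 (A) = 84278010
Decimal = 84278010

84278010


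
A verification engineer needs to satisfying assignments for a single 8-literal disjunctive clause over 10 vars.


Step 1: Total=2^10=1024
Step 2: Unsat when all 8 false: 2^2=4
Step 3: Sat=1024-4=1020

1020


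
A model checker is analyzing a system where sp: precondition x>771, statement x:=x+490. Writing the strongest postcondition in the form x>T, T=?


Formula: sp(P, x:=E) = exists old_x. (x = E[old_x/x]) AND P[old_x/x] (old_x is the value of x before the assignment; eliminate old_x by solving x = E[old_x/x] for old_x)
Step 1: Precondition P: x>771, i.e. old_x > 771
Step 2: Assignment gives x = old_x + 490, so old_x = x - 490
Step 3: Substitute into P: x - 490 > 771
Step 4: Simplify: x > 771+490 = 1261

1261


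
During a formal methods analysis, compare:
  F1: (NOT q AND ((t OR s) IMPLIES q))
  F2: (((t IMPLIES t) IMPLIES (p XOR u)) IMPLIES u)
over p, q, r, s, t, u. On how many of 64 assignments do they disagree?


F1 = (NOT q AND ((t OR s) IMPLIES q))
F2 = (((t IMPLIES t) IMPLIES (p XOR u)) IMPLIES u)
Evaluate both on each of 64 rows (bits = p,q,r,s,t,u):
  row 0 [000000]: F1=1 F2=1 -> 0
  row 1 [000001]: F1=1 F2=1 -> 0
  row 2 [000010]: F1=0 F2=1 (differ) -> 1
  row 3 [000011]: F1=0 F2=1 (differ) -> 1
  row 4 [000100]: F1=0 F2=1 (differ) -> 1
  (every remaining row is evaluated the same way; all 64 results are listed next)
Full result column, 8 rows per line (p,q,r fixed per line; s,t,u runs 000..111 left to right):
  rows 0-7 [p,q,r=000]: 00111111  (ones: 6)
  rows 8-15 [p,q,r=001]: 00111111  (ones: 6)
  rows 16-23 [p,q,r=010]: 11111111  (ones: 8)
  rows 24-31 [p,q,r=011]: 11111111  (ones: 8)
  rows 32-39 [p,q,r=100]: 10010101  (ones: 4)
  rows 40-47 [p,q,r=101]: 10010101  (ones: 4)
  rows 48-55 [p,q,r=110]: 01010101  (ones: 4)
  rows 56-63 [p,q,r=111]: 01010101  (ones: 4)
Disagreements = 6+6+8+8+4+4+4+4 = 44

44


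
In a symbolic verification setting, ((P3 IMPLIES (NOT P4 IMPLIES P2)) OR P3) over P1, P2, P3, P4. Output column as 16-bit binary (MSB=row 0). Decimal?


Formula: ((P3 IMPLIES (NOT P4 IMPLIES P2)) OR P3) over P1, P2, P3, P4 (16 rows)
Evaluate each row (bits = P1,P2,P3,P4, MSB first):
  row 0 [0000]: ((0 IMPLIES (NOT 0 IMPLIES 0)) OR 0) -> 1
  row 1 [0001]: ((0 IMPLIES (NOT 1 IMPLIES 0)) OR 0) -> 1
  row 2 [0010]: ((1 IMPLIES (NOT 0 IMPLIES 0)) OR 1) -> 1
  row 3 [0011]: ((1 IMPLIES (NOT 1 IMPLIES 0)) OR 1) -> 1
  row 4 [0100]: ((0 IMPLIES (NOT 0 IMPLIES 1)) OR 0) -> 1
  row 5 [0101]: ((0 IMPLIES (NOT 1 IMPLIES 1)) OR 0) -> 1
  row 6 [0110]: ((1 IMPLIES (NOT 0 IMPLIES 1)) OR 1) -> 1
  row 7 [0111]: ((1 IMPLIES (NOT 1 IMPLIES 1)) OR 1) -> 1
  row 8 [1000]: ((0 IMPLIES (NOT 0 IMPLIES 0)) OR 0) -> 1
  row 9 [1001]: ((0 IMPLIES (NOT 1 IMPLIES 0)) OR 0) -> 1
  row 10 [1010]: ((1 IMPLIES (NOT 0 IMPLIES 0)) OR 1) -> 1
  row 11 [1011]: ((1 IMPLIES (NOT 1 IMPLIES 0)) OR 1) -> 1
  row 12 [1100]: ((0 IMPLIES (NOT 0 IMPLIES 1)) OR 0) -> 1
  row 13 [1101]: ((0 IMPLIES (NOT 1 IMPLIES 1)) OR 0) -> 1
  row 14 [1110]: ((1 IMPLIES (NOT 0 IMPLIES 1)) OR 1) -> 1
  row 15 [1111]: ((1 IMPLIES (NOT 1 IMPLIES 1)) OR 1) -> 1
Full result column, 4 rows per line (P1,P2 fixed per line; P3,P4 runs 00..11 left to right):
  rows 0-3 [P1,P2=00]: 1111  = hex F
  rows 4-7 [P1,P2=01]: 1111  = hex F
  rows 8-11 [P1,P2=10]: 1111  = hex F
  rows 12-15 [P1,P2=11]: 1111  = hex F
Output column (row 0 .. row 15) = 1111111111111111
Output column grouped in 4s = 1111 1111 1111 1111 = 0xFFFF
Convert to decimal digit by digit (value = value*16 + digit):
  F -> 15
  15*16 + 15 (F) = 255
  255*16 + 15 (F) = 4095
  4095*16 + 15 (F) = 65535
Decimal = 65535

65535


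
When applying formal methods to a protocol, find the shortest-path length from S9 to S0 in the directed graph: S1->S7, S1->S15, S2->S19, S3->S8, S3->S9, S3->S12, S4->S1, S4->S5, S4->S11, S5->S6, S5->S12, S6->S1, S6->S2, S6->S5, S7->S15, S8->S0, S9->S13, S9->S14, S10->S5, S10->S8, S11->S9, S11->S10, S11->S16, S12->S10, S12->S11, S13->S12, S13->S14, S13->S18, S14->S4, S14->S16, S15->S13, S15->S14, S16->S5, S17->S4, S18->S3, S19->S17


BFS layer-by-layer from S9:
  dist 0: {S9}
  dist 1: {S13, S14}
  dist 2: {S4, S12, S16, S18}
  dist 3: {S1, S3, S5, S10, S11}
  dist 4: {S6, S7, S8, S15}
  dist 5: {S0, S2}
  -> S0 reached at distance 5
Shortest path length = 5

5


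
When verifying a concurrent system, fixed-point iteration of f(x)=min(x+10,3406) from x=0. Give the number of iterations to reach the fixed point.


Step 1: x=0, cap=3406, increment=10
Step 2: x grows by 10 each step until capped at 3406; fixed point is x=3406
Step 3: iterations = ceil(3406/10) = 341

341


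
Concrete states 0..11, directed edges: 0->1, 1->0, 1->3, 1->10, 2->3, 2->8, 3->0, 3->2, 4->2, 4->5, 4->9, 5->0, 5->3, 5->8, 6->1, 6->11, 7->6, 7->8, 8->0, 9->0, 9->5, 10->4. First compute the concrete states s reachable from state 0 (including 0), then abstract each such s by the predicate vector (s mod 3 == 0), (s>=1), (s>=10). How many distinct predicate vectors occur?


BFS from 0:
Concrete reachable: {0, 1, 2, 3, 4, 5, 8, 9, 10}
Abstract via predicates (s mod 3 == 0), (s>=1), (s>=10):
  (0,1,0) <- {1, 2, 4, 5, 8}
  (0,1,1) <- {10}
  (1,0,0) <- {0}
  (1,1,0) <- {3, 9}
Distinct abstract states = 4

4


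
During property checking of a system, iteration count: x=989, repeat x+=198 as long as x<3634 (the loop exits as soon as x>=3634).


Step 1: x goes from 989 toward 3634 by 198; the body runs while x<3634, so iterations = ceil((bound-start)/step)
Step 2: Distance=2645
Step 3: ceil(2645/198)=14

14


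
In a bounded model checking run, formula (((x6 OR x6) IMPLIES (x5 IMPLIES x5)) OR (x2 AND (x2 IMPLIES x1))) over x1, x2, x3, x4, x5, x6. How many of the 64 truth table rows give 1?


Formula: (((x6 OR x6) IMPLIES (x5 IMPLIES x5)) OR (x2 AND (x2 IMPLIES x1))) over 6 vars (64 rows)
Evaluate each row (x1, x2, x3, x4, x5, x6 as bits, MSB first):
  row 0 [000000]: (((0 OR 0) IMPLIES (0 IMPLIES 0)) OR (0 AND (0 IMPLIES 0))) -> 1
  row 1 [000001]: (((1 OR 1) IMPLIES (0 IMPLIES 0)) OR (0 AND (0 IMPLIES 0))) -> 1
  row 2 [000010]: (((0 OR 0) IMPLIES (1 IMPLIES 1)) OR (0 AND (0 IMPLIES 0))) -> 1
  row 3 [000011]: (((1 OR 1) IMPLIES (1 IMPLIES 1)) OR (0 AND (0 IMPLIES 0))) -> 1
  row 4 [000100]: (((0 OR 0) IMPLIES (0 IMPLIES 0)) OR (0 AND (0 IMPLIES 0))) -> 1
  (every remaining row is evaluated the same way; all 64 results are listed next)
Full result column, 8 rows per line (x1,x2,x3 fixed per line; x4,x5,x6 runs 000..111 left to right):
  rows 0-7 [x1,x2,x3=000]: 11111111  (ones: 8)
  rows 8-15 [x1,x2,x3=001]: 11111111  (ones: 8)
  rows 16-23 [x1,x2,x3=010]: 11111111  (ones: 8)
  rows 24-31 [x1,x2,x3=011]: 11111111  (ones: 8)
  rows 32-39 [x1,x2,x3=100]: 11111111  (ones: 8)
  rows 40-47 [x1,x2,x3=101]: 11111111  (ones: 8)
  rows 48-55 [x1,x2,x3=110]: 11111111  (ones: 8)
  rows 56-63 [x1,x2,x3=111]: 11111111  (ones: 8)
Count of 1-rows = 8+8+8+8+8+8+8+8 = 64

64


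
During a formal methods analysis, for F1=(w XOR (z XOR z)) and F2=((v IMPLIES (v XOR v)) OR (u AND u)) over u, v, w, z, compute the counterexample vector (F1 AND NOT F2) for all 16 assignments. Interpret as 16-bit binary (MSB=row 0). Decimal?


F1 = (w XOR (z XOR z))
F2 = ((v IMPLIES (v XOR v)) OR (u AND u))
Counterexample to F1=>F2 is where F1=1 and F2=0.
Evaluate each row (bits = u,v,w,z, MSB first):
  row 0 [0000]: F1=0 F2=1 -> F1&~F2 -> 0
  row 1 [0001]: F1=0 F2=1 -> F1&~F2 -> 0
  row 2 [0010]: F1=1 F2=1 -> F1&~F2 -> 0
  row 3 [0011]: F1=1 F2=1 -> F1&~F2 -> 0
  row 4 [0100]: F1=0 F2=0 -> F1&~F2 -> 0
  row 5 [0101]: F1=0 F2=0 -> F1&~F2 -> 0
  row 6 [0110]: F1=1 F2=0 -> F1&~F2 -> 1
  row 7 [0111]: F1=1 F2=0 -> F1&~F2 -> 1
  row 8 [1000]: F1=0 F2=1 -> F1&~F2 -> 0
  row 9 [1001]: F1=0 F2=1 -> F1&~F2 -> 0
  row 10 [1010]: F1=1 F2=1 -> F1&~F2 -> 0
  row 11 [1011]: F1=1 F2=1 -> F1&~F2 -> 0
  row 12 [1100]: F1=0 F2=1 -> F1&~F2 -> 0
  row 13 [1101]: F1=0 F2=1 -> F1&~F2 -> 0
  row 14 [1110]: F1=1 F2=1 -> F1&~F2 -> 0
  row 15 [1111]: F1=1 F2=1 -> F1&~F2 -> 0
Full result column, 4 rows per line (u,v fixed per line; w,z runs 00..11 left to right):
  rows 0-3 [u,v=00]: 0000  = hex 0
  rows 4-7 [u,v=01]: 0011  = hex 3
  rows 8-11 [u,v=10]: 0000  = hex 0
  rows 12-15 [u,v=11]: 0000  = hex 0
Counterexample vector (row 0 .. row 15) = 0000001100000000
Output column grouped in 4s = 0000 0011 0000 0000 = 0x0300
Convert to decimal digit by digit (value = value*16 + digit):
  0 -> 0
  0*16 + 3 = 3
  3*16 + 0 = 48
  48*16 + 0 = 768
Decimal = 768

768


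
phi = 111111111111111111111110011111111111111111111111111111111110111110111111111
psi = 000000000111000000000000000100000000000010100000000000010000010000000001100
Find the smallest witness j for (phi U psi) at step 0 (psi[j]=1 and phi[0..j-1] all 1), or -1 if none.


(phi U psi) at 0: need smallest j with psi[j]=1 and phi[i]=1 for all i in [0,j).
Scan from step 0:
  step 0: phi=1, psi=0 -> continue
  step 1: phi=1, psi=0 -> continue
  step 2: phi=1, psi=0 -> continue
  step 3: phi=1, psi=0 -> continue
  step 9: psi=1 and phi held for [0,9) -> witness found
Witness step = 9

9


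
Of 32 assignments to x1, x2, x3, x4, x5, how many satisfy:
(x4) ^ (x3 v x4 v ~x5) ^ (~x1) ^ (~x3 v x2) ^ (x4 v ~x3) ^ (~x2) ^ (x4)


CNF with 7 clauses over 5 vars (32 assignments).
An assignment satisfies CNF iff every clause has >=1 true literal.
Check each row (bits = x1,x2,x3,x4,x5; clause T/F shown):
  row 0 [00000]: clauses=FTTTTTF -> 0
  row 1 [00001]: clauses=FFTTTTF -> 0
  row 2 [00010]: clauses=TTTTTTT -> 1
  row 3 [00011]: clauses=TTTTTTT -> 1
  row 4 [00100]: clauses=FTTFFTF -> 0
  row 5 [00101]: clauses=FTTFFTF -> 0
  row 6 [00110]: clauses=TTTFTTT -> 0
  row 7 [00111]: clauses=TTTFTTT -> 0
  row 8 [01000]: clauses=FTTTTFF -> 0
  row 9 [01001]: clauses=FFTTTFF -> 0
  row 10 [01010]: clauses=TTTTTFT -> 0
  row 11 [01011]: clauses=TTTTTFT -> 0
  row 12 [01100]: clauses=FTTTFFF -> 0
  row 13 [01101]: clauses=FTTTFFF -> 0
  row 14 [01110]: clauses=TTTTTFT -> 0
  row 15 [01111]: clauses=TTTTTFT -> 0
  row 16 [10000]: clauses=FTFTTTF -> 0
  row 17 [10001]: clauses=FFFTTTF -> 0
  row 18 [10010]: clauses=TTFTTTT -> 0
  row 19 [10011]: clauses=TTFTTTT -> 0
  row 20 [10100]: clauses=FTFFFTF -> 0
  row 21 [10101]: clauses=FTFFFTF -> 0
  row 22 [10110]: clauses=TTFFTTT -> 0
  row 23 [10111]: clauses=TTFFTTT -> 0
  row 24 [11000]: clauses=FTFTTFF -> 0
  row 25 [11001]: clauses=FFFTTFF -> 0
  row 26 [11010]: clauses=TTFTTFT -> 0
  row 27 [11011]: clauses=TTFTTFT -> 0
  row 28 [11100]: clauses=FTFTFFF -> 0
  row 29 [11101]: clauses=FTFTFFF -> 0
  row 30 [11110]: clauses=TTFTTFT -> 0
  row 31 [11111]: clauses=TTFTTFT -> 0
Full result column, 8 rows per line (x1,x2 fixed per line; x3,x4,x5 runs 000..111 left to right):
  rows 0-7 [x1,x2=00]: 00110000  (ones: 2)
  rows 8-15 [x1,x2=01]: 00000000  (ones: 0)
  rows 16-23 [x1,x2=10]: 00000000  (ones: 0)
  rows 24-31 [x1,x2=11]: 00000000  (ones: 0)
Satisfying assignments = 2+0+0+0 = 2

2


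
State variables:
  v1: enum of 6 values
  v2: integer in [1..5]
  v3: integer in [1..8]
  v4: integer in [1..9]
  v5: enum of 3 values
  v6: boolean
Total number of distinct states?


State space = product of domain sizes of all variables.
Domain sizes:
  v1 (enum of 6 values): 6
  v2 (integer in [1..5]): 5
  v3 (integer in [1..8]): 8
  v4 (integer in [1..9]): 9
  v5 (enum of 3 values): 3
  v6 (boolean): 2
Product = 6 * 5 * 8 * 9 * 3 * 2 = 12960

12960


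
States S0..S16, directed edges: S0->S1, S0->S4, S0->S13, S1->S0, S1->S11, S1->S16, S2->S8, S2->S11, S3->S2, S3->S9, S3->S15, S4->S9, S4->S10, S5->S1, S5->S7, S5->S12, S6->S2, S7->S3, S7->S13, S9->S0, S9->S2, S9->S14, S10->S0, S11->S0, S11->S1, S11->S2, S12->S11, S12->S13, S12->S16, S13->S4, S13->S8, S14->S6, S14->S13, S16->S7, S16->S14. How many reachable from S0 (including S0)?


BFS from S0:
  layer 0: {S0}
  layer 1: {S1, S4, S13}
  layer 2: {S8, S9, S10, S11, S16}
  layer 3: {S2, S7, S14}
  layer 4: {S3, S6}
  layer 5: {S15}
Reachable set: {S0, S1, S2, S3, S4, S6, S7, S8, S9, S10, S11, S13, S14, S15, S16}
Count = 15

15


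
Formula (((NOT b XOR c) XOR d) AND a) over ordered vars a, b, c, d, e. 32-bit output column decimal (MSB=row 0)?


Formula: (((NOT b XOR c) XOR d) AND a) over a, b, c, d, e (32 rows)
Evaluate each row (bits = a,b,c,d,e, MSB first):
  row 0 [00000]: (((NOT 0 XOR 0) XOR 0) AND 0) -> 0
  row 1 [00001]: (((NOT 0 XOR 0) XOR 0) AND 0) -> 0
  row 2 [00010]: (((NOT 0 XOR 0) XOR 1) AND 0) -> 0
  row 3 [00011]: (((NOT 0 XOR 0) XOR 1) AND 0) -> 0
  row 4 [00100]: (((NOT 0 XOR 1) XOR 0) AND 0) -> 0
  row 5 [00101]: (((NOT 0 XOR 1) XOR 0) AND 0) -> 0
  row 6 [00110]: (((NOT 0 XOR 1) XOR 1) AND 0) -> 0
  row 7 [00111]: (((NOT 0 XOR 1) XOR 1) AND 0) -> 0
  row 8 [01000]: (((NOT 1 XOR 0) XOR 0) AND 0) -> 0
  row 9 [01001]: (((NOT 1 XOR 0) XOR 0) AND 0) -> 0
  row 10 [01010]: (((NOT 1 XOR 0) XOR 1) AND 0) -> 0
  row 11 [01011]: (((NOT 1 XOR 0) XOR 1) AND 0) -> 0
  row 12 [01100]: (((NOT 1 XOR 1) XOR 0) AND 0) -> 0
  row 13 [01101]: (((NOT 1 XOR 1) XOR 0) AND 0) -> 0
  row 14 [01110]: (((NOT 1 XOR 1) XOR 1) AND 0) -> 0
  row 15 [01111]: (((NOT 1 XOR 1) XOR 1) AND 0) -> 0
  row 16 [10000]: (((NOT 0 XOR 0) XOR 0) AND 1) -> 1
  row 17 [10001]: (((NOT 0 XOR 0) XOR 0) AND 1) -> 1
  row 18 [10010]: (((NOT 0 XOR 0) XOR 1) AND 1) -> 0
  row 19 [10011]: (((NOT 0 XOR 0) XOR 1) AND 1) -> 0
  row 20 [10100]: (((NOT 0 XOR 1) XOR 0) AND 1) -> 0
  row 21 [10101]: (((NOT 0 XOR 1) XOR 0) AND 1) -> 0
  row 22 [10110]: (((NOT 0 XOR 1) XOR 1) AND 1) -> 1
  row 23 [10111]: (((NOT 0 XOR 1) XOR 1) AND 1) -> 1
  row 24 [11000]: (((NOT 1 XOR 0) XOR 0) AND 1) -> 0
  row 25 [11001]: (((NOT 1 XOR 0) XOR 0) AND 1) -> 0
  row 26 [11010]: (((NOT 1 XOR 0) XOR 1) AND 1) -> 1
  row 27 [11011]: (((NOT 1 XOR 0) XOR 1) AND 1) -> 1
  row 28 [11100]: (((NOT 1 XOR 1) XOR 0) AND 1) -> 1
  row 29 [11101]: (((NOT 1 XOR 1) XOR 0) AND 1) -> 1
  row 30 [11110]: (((NOT 1 XOR 1) XOR 1) AND 1) -> 0
  row 31 [11111]: (((NOT 1 XOR 1) XOR 1) AND 1) -> 0
Full result column, 4 rows per line (a,b,c fixed per line; d,e runs 00..11 left to right):
  rows 0-3 [a,b,c=000]: 0000  = hex 0
  rows 4-7 [a,b,c=001]: 0000  = hex 0
  rows 8-11 [a,b,c=010]: 0000  = hex 0
  rows 12-15 [a,b,c=011]: 0000  = hex 0
  rows 16-19 [a,b,c=100]: 1100  = hex C
  rows 20-23 [a,b,c=101]: 0011  = hex 3
  rows 24-27 [a,b,c=110]: 0011  = hex 3
  rows 28-31 [a,b,c=111]: 1100  = hex C
Output column (row 0 .. row 31) = 00000000000000001100001100111100
Output column grouped in 4s = 0000 0000 0000 0000 1100 0011 0011 1100 = 0x0000C33C
Convert to decimal digit by digit (value = value*16 + digit):
  0 -> 0
  0*16 + 0 = 0
  0*16 + 0 = 0
  0*16 + 0 = 0
  0*16 + 12 (C) = 12
  12*16 + 3 = 195
  195*16 + 3 = 3123
  3123*16 + 12 (C) = 49980
Decimal = 49980

49980


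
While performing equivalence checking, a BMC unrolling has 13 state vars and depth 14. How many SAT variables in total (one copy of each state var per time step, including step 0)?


BMC unrolls to depth k, creating one copy of each state var for steps 0..k.
Step count = 14 + 1 = 15 (steps 0 through 14)
Vars per step = 13
Total = 13 * 15 = 195

195


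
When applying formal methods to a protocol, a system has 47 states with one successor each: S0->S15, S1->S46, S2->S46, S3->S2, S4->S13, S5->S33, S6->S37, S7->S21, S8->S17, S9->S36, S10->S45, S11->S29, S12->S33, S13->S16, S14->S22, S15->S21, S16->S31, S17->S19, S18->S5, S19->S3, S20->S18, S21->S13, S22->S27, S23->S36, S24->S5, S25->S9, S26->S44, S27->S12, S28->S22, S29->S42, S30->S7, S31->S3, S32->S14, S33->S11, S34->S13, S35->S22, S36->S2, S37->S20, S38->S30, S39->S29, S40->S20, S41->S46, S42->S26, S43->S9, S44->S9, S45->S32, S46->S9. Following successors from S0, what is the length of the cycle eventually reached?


Trace from S0 until a state repeats:
  S0 -> S15 -> S21 -> S13 -> S16 -> S31 -> S3 -> S2 -> S46 -> S9 -> S36 -> S2
S2 first seen at step 7, revisited at step 11.
Cycle length = 11 - 7 = 4

4


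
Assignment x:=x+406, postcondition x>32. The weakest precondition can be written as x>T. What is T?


Formula: wp(x:=E, P) = P[E/x] (substitute E for x in postcondition)
Step 1: Postcondition: x>32
Step 2: Substitute x+406 for x: x+406>32
Step 3: Solve for x: x > 32-406 = -374

-374


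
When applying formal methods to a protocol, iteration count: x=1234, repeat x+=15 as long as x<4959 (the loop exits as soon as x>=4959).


Step 1: x goes from 1234 toward 4959 by 15; the body runs while x<4959, so iterations = ceil((bound-start)/step)
Step 2: Distance=3725
Step 3: ceil(3725/15)=249

249


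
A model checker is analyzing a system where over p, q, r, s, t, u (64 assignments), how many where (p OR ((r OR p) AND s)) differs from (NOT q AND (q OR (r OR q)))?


F1 = (p OR ((r OR p) AND s))
F2 = (NOT q AND (q OR (r OR q)))
Evaluate both on each of 64 rows (bits = p,q,r,s,t,u):
  row 0 [000000]: F1=0 F2=0 -> 0
  row 1 [000001]: F1=0 F2=0 -> 0
  row 2 [000010]: F1=0 F2=0 -> 0
  row 3 [000011]: F1=0 F2=0 -> 0
  row 4 [000100]: F1=0 F2=0 -> 0
  (every remaining row is evaluated the same way; all 64 results are listed next)
Full result column, 8 rows per line (p,q,r fixed per line; s,t,u runs 000..111 left to right):
  rows 0-7 [p,q,r=000]: 00000000  (ones: 0)
  rows 8-15 [p,q,r=001]: 11110000  (ones: 4)
  rows 16-23 [p,q,r=010]: 00000000  (ones: 0)
  rows 24-31 [p,q,r=011]: 00001111  (ones: 4)
  rows 32-39 [p,q,r=100]: 11111111  (ones: 8)
  rows 40-47 [p,q,r=101]: 00000000  (ones: 0)
  rows 48-55 [p,q,r=110]: 11111111  (ones: 8)
  rows 56-63 [p,q,r=111]: 11111111  (ones: 8)
Disagreements = 0+4+0+4+8+0+8+8 = 32

32


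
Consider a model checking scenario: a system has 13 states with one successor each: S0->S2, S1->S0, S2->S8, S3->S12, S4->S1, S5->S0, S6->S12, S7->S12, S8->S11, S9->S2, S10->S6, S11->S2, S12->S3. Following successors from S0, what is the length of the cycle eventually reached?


Trace from S0 until a state repeats:
  S0 -> S2 -> S8 -> S11 -> S2
S2 first seen at step 1, revisited at step 4.
Cycle length = 4 - 1 = 3

3


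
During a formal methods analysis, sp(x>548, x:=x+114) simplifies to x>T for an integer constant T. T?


Formula: sp(P, x:=E) = exists old_x. (x = E[old_x/x]) AND P[old_x/x] (old_x is the value of x before the assignment; eliminate old_x by solving x = E[old_x/x] for old_x)
Step 1: Precondition P: x>548, i.e. old_x > 548
Step 2: Assignment gives x = old_x + 114, so old_x = x - 114
Step 3: Substitute into P: x - 114 > 548
Step 4: Simplify: x > 548+114 = 662

662


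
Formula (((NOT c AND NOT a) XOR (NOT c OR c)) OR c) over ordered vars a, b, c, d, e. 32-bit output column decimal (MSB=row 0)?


Formula: (((NOT c AND NOT a) XOR (NOT c OR c)) OR c) over a, b, c, d, e (32 rows)
Evaluate each row (bits = a,b,c,d,e, MSB first):
  row 0 [00000]: (((NOT 0 AND NOT 0) XOR (NOT 0 OR 0)) OR 0) -> 0
  row 1 [00001]: (((NOT 0 AND NOT 0) XOR (NOT 0 OR 0)) OR 0) -> 0
  row 2 [00010]: (((NOT 0 AND NOT 0) XOR (NOT 0 OR 0)) OR 0) -> 0
  row 3 [00011]: (((NOT 0 AND NOT 0) XOR (NOT 0 OR 0)) OR 0) -> 0
  row 4 [00100]: (((NOT 1 AND NOT 0) XOR (NOT 1 OR 1)) OR 1) -> 1
  row 5 [00101]: (((NOT 1 AND NOT 0) XOR (NOT 1 OR 1)) OR 1) -> 1
  row 6 [00110]: (((NOT 1 AND NOT 0) XOR (NOT 1 OR 1)) OR 1) -> 1
  row 7 [00111]: (((NOT 1 AND NOT 0) XOR (NOT 1 OR 1)) OR 1) -> 1
  row 8 [01000]: (((NOT 0 AND NOT 0) XOR (NOT 0 OR 0)) OR 0) -> 0
  row 9 [01001]: (((NOT 0 AND NOT 0) XOR (NOT 0 OR 0)) OR 0) -> 0
  row 10 [01010]: (((NOT 0 AND NOT 0) XOR (NOT 0 OR 0)) OR 0) -> 0
  row 11 [01011]: (((NOT 0 AND NOT 0) XOR (NOT 0 OR 0)) OR 0) -> 0
  row 12 [01100]: (((NOT 1 AND NOT 0) XOR (NOT 1 OR 1)) OR 1) -> 1
  row 13 [01101]: (((NOT 1 AND NOT 0) XOR (NOT 1 OR 1)) OR 1) -> 1
  row 14 [01110]: (((NOT 1 AND NOT 0) XOR (NOT 1 OR 1)) OR 1) -> 1
  row 15 [01111]: (((NOT 1 AND NOT 0) XOR (NOT 1 OR 1)) OR 1) -> 1
  row 16 [10000]: (((NOT 0 AND NOT 1) XOR (NOT 0 OR 0)) OR 0) -> 1
  row 17 [10001]: (((NOT 0 AND NOT 1) XOR (NOT 0 OR 0)) OR 0) -> 1
  row 18 [10010]: (((NOT 0 AND NOT 1) XOR (NOT 0 OR 0)) OR 0) -> 1
  row 19 [10011]: (((NOT 0 AND NOT 1) XOR (NOT 0 OR 0)) OR 0) -> 1
  row 20 [10100]: (((NOT 1 AND NOT 1) XOR (NOT 1 OR 1)) OR 1) -> 1
  row 21 [10101]: (((NOT 1 AND NOT 1) XOR (NOT 1 OR 1)) OR 1) -> 1
  row 22 [10110]: (((NOT 1 AND NOT 1) XOR (NOT 1 OR 1)) OR 1) -> 1
  row 23 [10111]: (((NOT 1 AND NOT 1) XOR (NOT 1 OR 1)) OR 1) -> 1
  row 24 [11000]: (((NOT 0 AND NOT 1) XOR (NOT 0 OR 0)) OR 0) -> 1
  row 25 [11001]: (((NOT 0 AND NOT 1) XOR (NOT 0 OR 0)) OR 0) -> 1
  row 26 [11010]: (((NOT 0 AND NOT 1) XOR (NOT 0 OR 0)) OR 0) -> 1
  row 27 [11011]: (((NOT 0 AND NOT 1) XOR (NOT 0 OR 0)) OR 0) -> 1
  row 28 [11100]: (((NOT 1 AND NOT 1) XOR (NOT 1 OR 1)) OR 1) -> 1
  row 29 [11101]: (((NOT 1 AND NOT 1) XOR (NOT 1 OR 1)) OR 1) -> 1
  row 30 [11110]: (((NOT 1 AND NOT 1) XOR (NOT 1 OR 1)) OR 1) -> 1
  row 31 [11111]: (((NOT 1 AND NOT 1) XOR (NOT 1 OR 1)) OR 1) -> 1
Full result column, 4 rows per line (a,b,c fixed per line; d,e runs 00..11 left to right):
  rows 0-3 [a,b,c=000]: 0000  = hex 0
  rows 4-7 [a,b,c=001]: 1111  = hex F
  rows 8-11 [a,b,c=010]: 0000  = hex 0
  rows 12-15 [a,b,c=011]: 1111  = hex F
  rows 16-19 [a,b,c=100]: 1111  = hex F
  rows 20-23 [a,b,c=101]: 1111  = hex F
  rows 24-27 [a,b,c=110]: 1111  = hex F
  rows 28-31 [a,b,c=111]: 1111  = hex F
Output column (row 0 .. row 31) = 00001111000011111111111111111111
Output column grouped in 4s = 0000 1111 0000 1111 1111 1111 1111 1111 = 0x0F0FFFFF
Convert to decimal digit by digit (value = value*16 + digit):
  0 -> 0
  0*16 + 15 (F) = 15
  15*16 + 0 = 240
  240*16 + 15 (F) = 3855
  3855*16 + 15 (F) = 61695
  61695*16 + 15 (F) = 987135
  987135*16 + 15 (F) = 15794175
  15794175*16 + 15 (F) = 252706815
Decimal = 252706815

252706815


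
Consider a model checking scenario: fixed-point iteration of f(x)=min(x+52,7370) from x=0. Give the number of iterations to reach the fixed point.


Step 1: x=0, cap=7370, increment=52
Step 2: x grows by 52 each step until capped at 7370; fixed point is x=7370
Step 3: iterations = ceil(7370/52) = 142

142


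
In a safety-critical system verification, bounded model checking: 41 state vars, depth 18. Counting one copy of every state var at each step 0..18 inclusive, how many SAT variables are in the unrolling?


BMC unrolls to depth k, creating one copy of each state var for steps 0..k.
Step count = 18 + 1 = 19 (steps 0 through 18)
Vars per step = 41
Total = 41 * 19 = 779

779
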